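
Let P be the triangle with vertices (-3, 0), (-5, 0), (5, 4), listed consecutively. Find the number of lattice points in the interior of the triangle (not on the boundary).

1

The shoelace formula gives twice the area as |((-3)·0 − (-5)·0) + ((-5)·4 − 5·0) + (5·0 − (-3)·4)| = 8, so the area is 4.
The number of boundary lattice points is Σ gcd(|Δx|,|Δy|) = gcd(2,0) + gcd(10,4) + gcd(8,4) = 2+2+4 = 8.
By Pick's theorem A = I + B/2 − 1, so I = 4 − 8/2 + 1 = 1.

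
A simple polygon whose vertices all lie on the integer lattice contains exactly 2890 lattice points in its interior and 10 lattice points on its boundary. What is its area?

2894

Pick's theorem states A = I + B/2 − 1, so A = 2890 + 10/2 − 1 = 2894.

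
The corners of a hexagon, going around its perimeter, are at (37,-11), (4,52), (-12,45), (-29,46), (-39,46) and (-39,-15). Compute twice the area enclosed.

7348

By the shoelace formula, twice the signed area is |(37·52 − 4·(-11)) + (4·45 − (-12)·52) + ((-12)·46 − (-29)·45) + ((-29)·46 − (-39)·46) + ((-39)·(-15) − (-39)·46) + ((-39)·(-11) − 37·(-15))| = 7348, so the area is 3674.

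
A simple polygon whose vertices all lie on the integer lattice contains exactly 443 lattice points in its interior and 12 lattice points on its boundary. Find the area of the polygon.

By Pick's theorem, A = I + B/2 − 1 = 443 + 12/2 − 1 = 448.

448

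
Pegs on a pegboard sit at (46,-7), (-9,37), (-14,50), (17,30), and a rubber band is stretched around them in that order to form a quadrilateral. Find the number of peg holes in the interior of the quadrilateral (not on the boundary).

525

By the shoelace formula, twice the signed area is |[46·37 − (-9)·(-7)] + [(-9)·50 − (-14)·37] + [(-14)·30 − 17·50] + [17·(-7) − 46·30]| = 1062, so the area is 531.
The number of boundary lattice points is Σ gcd(|Δx|,|Δy|) = gcd(55,44) + gcd(5,13) + gcd(31,20) + gcd(29,37) = 11+1+1+1 = 14.
By Pick's theorem A = I + B/2 − 1, so I = 531 − 14/2 + 1 = 525.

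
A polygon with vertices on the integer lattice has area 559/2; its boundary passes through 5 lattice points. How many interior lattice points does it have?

Pick's theorem A = I + B/2 − 1 rearranges to I = A − B/2 + 1 = 559/2 − 5/2 + 1 = 278.

278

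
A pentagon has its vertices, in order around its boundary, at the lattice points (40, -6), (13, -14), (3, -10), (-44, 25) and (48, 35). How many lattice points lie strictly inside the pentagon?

2679

Using the shoelace formula, 2A = |(40·(-14) − 13·(-6)) + (13·(-10) − 3·(-14)) + (3·25 − (-44)·(-10)) + ((-44)·35 − 48·25) + (48·(-6) − 40·35)| = 5363, so the area is 2681.5.
Along each edge there are gcd(|Δx|,|Δy|)+1 lattice points, so counting each shared vertex once the boundary has gcd(27,8) + gcd(10,4) + gcd(47,35) + gcd(92,10) + gcd(8,41) = 1+2+1+2+1 = 7.
By Pick's theorem A = I + B/2 − 1, so I = 2681.5 − 7/2 + 1 = 2679.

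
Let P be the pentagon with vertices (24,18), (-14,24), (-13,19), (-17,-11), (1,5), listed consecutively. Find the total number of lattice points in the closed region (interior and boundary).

By the shoelace formula, twice the signed area is |(24·24 − (-14)·18) + ((-14)·19 − (-13)·24) + ((-13)·(-11) − (-17)·19) + ((-17)·5 − 1·(-11)) + (1·18 − 24·5)| = 1164, so the area is 582.
The number of boundary lattice points is Σ gcd(|Δx|,|Δy|) = gcd(38,6) + gcd(1,5) + gcd(4,30) + gcd(18,16) + gcd(23,13) = 2+1+2+2+1 = 8.
Pick's theorem gives I = A − B/2 + 1 = 582 − 8/2 + 1 = 579, so the closed region contains I + B = 579 + 8 = 587 lattice points.

587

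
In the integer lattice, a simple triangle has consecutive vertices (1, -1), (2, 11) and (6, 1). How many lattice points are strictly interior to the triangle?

By the shoelace formula, twice the signed area is |(1·11 − 2·(-1)) + (2·1 − 6·11) + (6·(-1) − 1·1)| = 58, so the area is 29.
The number of boundary lattice points is Σ gcd(|Δx|,|Δy|) = gcd(1,12) + gcd(4,10) + gcd(5,2) = 1+2+1 = 4.
By Pick's theorem A = I + B/2 − 1, so I = 29 − 4/2 + 1 = 28.

28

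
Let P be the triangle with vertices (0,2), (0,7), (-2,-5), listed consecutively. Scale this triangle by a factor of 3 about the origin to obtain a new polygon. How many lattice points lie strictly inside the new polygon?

34

By the shoelace formula, twice the signed area is |[0·7 − 0·2] + [0·(-5) − (-2)·7] + [(-2)·2 − 0·(-5)]| = 10, so the area is 5.
Along each edge there are gcd(|Δx|,|Δy|)+1 lattice points, so counting each shared vertex once the boundary has gcd(0,5) + gcd(2,12) + gcd(2,7) = 5+2+1 = 8.
Scaling by 3 multiplies the area by 3² = 9 (so the new area is 45) and multiplies the boundary lattice-point count by 3, giving 24.
By Pick's theorem, the interior count of the dilated polygon is 45 − 24/2 + 1 = 34.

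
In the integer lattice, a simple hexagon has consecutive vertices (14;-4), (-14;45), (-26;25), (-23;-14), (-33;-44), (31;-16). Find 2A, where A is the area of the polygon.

4875

By the shoelace formula, twice the signed area is |[14·45 − (-14)·(-4)] + [(-14)·25 − (-26)·45] + [(-26)·(-14) − (-23)·25] + [(-23)·(-44) − (-33)·(-14)] + [(-33)·(-16) − 31·(-44)] + [31·(-4) − 14·(-16)]| = 4875, so the area is 4875/2.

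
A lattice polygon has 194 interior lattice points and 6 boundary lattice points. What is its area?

By Pick's theorem, A = I + B/2 − 1 = 194 + 6/2 − 1 = 196.

196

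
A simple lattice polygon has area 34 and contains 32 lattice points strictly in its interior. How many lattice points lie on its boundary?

6

Pick's theorem gives A = I + B/2 − 1, so B = 2(A − I + 1) = 2(34 − 32 + 1) = 6.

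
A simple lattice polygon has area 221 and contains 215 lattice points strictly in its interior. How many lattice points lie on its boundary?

14

Pick's theorem gives A = I + B/2 − 1, so B = 2(A − I + 1) = 2(221 − 215 + 1) = 14.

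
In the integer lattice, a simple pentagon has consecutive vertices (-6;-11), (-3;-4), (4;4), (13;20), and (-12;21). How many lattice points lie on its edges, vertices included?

Along each edge there are gcd(|Δx|,|Δy|)+1 lattice points, so counting each shared vertex once the boundary has gcd(3,7) + gcd(7,8) + gcd(9,16) + gcd(25,1) + gcd(6,32) = 1+1+1+1+2 = 6.

6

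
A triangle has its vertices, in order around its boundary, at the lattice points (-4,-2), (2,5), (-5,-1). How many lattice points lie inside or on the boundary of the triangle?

9

The shoelace formula gives twice the area as |((-4)·5 − 2·(-2)) + (2·(-1) − (-5)·5) + ((-5)·(-2) − (-4)·(-1))| = 13, so the area is 13/2.
The number of boundary lattice points is Σ gcd(|Δx|,|Δy|) = gcd(6,7) + gcd(7,6) + gcd(1,1) = 1+1+1 = 3.
Pick's theorem gives I = A − B/2 + 1 = 13/2 − 3/2 + 1 = 6, so the closed region contains I + B = 6 + 3 = 9 lattice points.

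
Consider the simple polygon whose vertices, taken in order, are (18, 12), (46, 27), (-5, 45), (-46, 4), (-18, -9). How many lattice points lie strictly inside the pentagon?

Using the shoelace formula, 2A = |[18·27 − 46·12] + [46·45 − (-5)·27] + [(-5)·4 − (-46)·45] + [(-46)·(-9) − (-18)·4] + [(-18)·12 − 18·(-9)]| = 4621, so the area is 2310.5.
Along each edge there are gcd(|Δx|,|Δy|)+1 lattice points, so counting each shared vertex once the boundary has gcd(28,15) + gcd(51,18) + gcd(41,41) + gcd(28,13) + gcd(36,21) = 1+3+41+1+3 = 49.
By Pick's theorem A = I + B/2 − 1, so I = 2310.5 − 49/2 + 1 = 2287.

2287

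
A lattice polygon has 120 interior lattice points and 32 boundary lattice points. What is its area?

Pick's theorem states A = I + B/2 − 1, so A = 120 + 32/2 − 1 = 135.

135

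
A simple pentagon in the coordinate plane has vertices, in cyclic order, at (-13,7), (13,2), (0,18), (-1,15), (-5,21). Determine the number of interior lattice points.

Using the shoelace formula, 2A = |((-13)·2 − 13·7) + (13·18 − 0·2) + (0·15 − (-1)·18) + ((-1)·21 − (-5)·15) + ((-5)·7 − (-13)·21)| = 427, so the area is 427/2.
The number of boundary lattice points is Σ gcd(|Δx|,|Δy|) = gcd(26,5) + gcd(13,16) + gcd(1,3) + gcd(4,6) + gcd(8,14) = 1+1+1+2+2 = 7.
Pick's theorem gives I = A − B/2 + 1 = 427/2 − 7/2 + 1 = 211.

211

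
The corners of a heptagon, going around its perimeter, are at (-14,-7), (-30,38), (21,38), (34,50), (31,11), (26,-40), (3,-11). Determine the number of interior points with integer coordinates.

2954

Using the shoelace formula, 2A = |((-14)·38 − (-30)·(-7)) + ((-30)·38 − 21·38) + (21·50 − 34·38) + (34·11 − 31·50) + (31·(-40) − 26·11) + (26·(-11) − 3·(-40)) + (3·(-7) − (-14)·(-11))| = 5965, so the area is 5965/2.
Summing gcd(|Δx|,|Δy|) over the edges gives the boundary count: gcd(16,45) + gcd(51,0) + gcd(13,12) + gcd(3,39) + gcd(5,51) + gcd(23,29) + gcd(17,4) = 1+51+1+3+1+1+1 = 59.
By Pick's theorem A = I + B/2 − 1, so I = 5965/2 − 59/2 + 1 = 2954.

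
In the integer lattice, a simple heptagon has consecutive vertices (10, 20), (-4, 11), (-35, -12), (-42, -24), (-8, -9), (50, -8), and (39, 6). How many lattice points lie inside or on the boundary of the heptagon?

The shoelace formula gives twice the area as |[10·11 − (-4)·20] + [(-4)·(-12) − (-35)·11] + [(-35)·(-24) − (-42)·(-12)] + [(-42)·(-9) − (-8)·(-24)] + [(-8)·(-8) − 50·(-9)] + [50·6 − 39·(-8)] + [39·20 − 10·6]| = 2991, so the area is 2991/2.
Along each edge there are gcd(|Δx|,|Δy|)+1 lattice points, so counting each shared vertex once the boundary has gcd(14,9) + gcd(31,23) + gcd(7,12) + gcd(34,15) + gcd(58,1) + gcd(11,14) + gcd(29,14) = 1+1+1+1+1+1+1 = 7.
Pick's theorem gives I = A − B/2 + 1 = 2991/2 − 7/2 + 1 = 1493, so the closed region contains I + B = 1493 + 7 = 1500 lattice points.

1500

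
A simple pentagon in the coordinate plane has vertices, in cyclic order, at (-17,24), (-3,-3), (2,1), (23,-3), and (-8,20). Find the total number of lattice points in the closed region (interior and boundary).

344

Using the shoelace formula, 2A = |[(-17)·(-3) − (-3)·24] + [(-3)·1 − 2·(-3)] + [2·(-3) − 23·1] + [23·20 − (-8)·(-3)] + [(-8)·24 − (-17)·20]| = 681, so the area is 340.5.
Summing gcd(|Δx|,|Δy|) over the edges gives the boundary count: gcd(14,27) + gcd(5,4) + gcd(21,4) + gcd(31,23) + gcd(9,4) = 1+1+1+1+1 = 5.
Pick's theorem gives I = A − B/2 + 1 = 340.5 − 5/2 + 1 = 339, so the closed region contains I + B = 339 + 5 = 344 lattice points.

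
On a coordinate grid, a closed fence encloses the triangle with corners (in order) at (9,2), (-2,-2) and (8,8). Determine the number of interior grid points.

30

By the shoelace formula, twice the signed area is |(9·(-2) − (-2)·2) + ((-2)·8 − 8·(-2)) + (8·2 − 9·8)| = 70, so the area is 35.
The number of boundary lattice points is Σ gcd(|Δx|,|Δy|) = gcd(11,4) + gcd(10,10) + gcd(1,6) = 1+10+1 = 12.
Pick's theorem gives I = A − B/2 + 1 = 35 − 12/2 + 1 = 30.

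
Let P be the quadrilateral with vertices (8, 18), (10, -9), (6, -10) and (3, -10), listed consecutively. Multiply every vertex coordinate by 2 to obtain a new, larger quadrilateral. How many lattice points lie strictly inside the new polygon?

By the shoelace formula, twice the signed area is |[8·(-9) − 10·18] + [10·(-10) − 6·(-9)] + [6·(-10) − 3·(-10)] + [3·18 − 8·(-10)]| = 194, so the area is 97.
The number of boundary lattice points is Σ gcd(|Δx|,|Δy|) = gcd(2,27) + gcd(4,1) + gcd(3,0) + gcd(5,28) = 1+1+3+1 = 6.
Scaling by 2 multiplies the area by 2² = 4 (so the new area is 388) and multiplies the boundary lattice-point count by 2, giving 12.
By Pick's theorem, the interior count of the dilated polygon is 388 − 12/2 + 1 = 383.

383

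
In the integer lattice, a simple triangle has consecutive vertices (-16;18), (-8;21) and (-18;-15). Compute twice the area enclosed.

The shoelace formula gives twice the area as |[(-16)·21 − (-8)·18] + [(-8)·(-15) − (-18)·21] + [(-18)·18 − (-16)·(-15)]| = 258, so the area is 129.

258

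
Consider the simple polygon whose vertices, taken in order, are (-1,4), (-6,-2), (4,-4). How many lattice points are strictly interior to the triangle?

34

The shoelace formula gives twice the area as |[(-1)·(-2) − (-6)·4] + [(-6)·(-4) − 4·(-2)] + [4·4 − (-1)·(-4)]| = 70, so the area is 35.
The number of boundary lattice points is Σ gcd(|Δx|,|Δy|) = gcd(5,6) + gcd(10,2) + gcd(5,8) = 1+2+1 = 4.
Pick's theorem gives I = A − B/2 + 1 = 35 − 4/2 + 1 = 34.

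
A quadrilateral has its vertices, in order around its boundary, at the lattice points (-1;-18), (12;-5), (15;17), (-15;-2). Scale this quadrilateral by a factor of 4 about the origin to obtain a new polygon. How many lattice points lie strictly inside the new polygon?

By the shoelace formula, twice the signed area is |((-1)·(-5) − 12·(-18)) + (12·17 − 15·(-5)) + (15·(-2) − (-15)·17) + ((-15)·(-18) − (-1)·(-2))| = 993, so the area is 993/2.
Summing gcd(|Δx|,|Δy|) over the edges gives the boundary count: gcd(13,13) + gcd(3,22) + gcd(30,19) + gcd(14,16) = 13+1+1+2 = 17.
Scaling by 4 multiplies the area by 4² = 16 (so the new area is 7944) and multiplies the boundary lattice-point count by 4, giving 68.
By Pick's theorem, the interior count of the dilated polygon is 7944 − 68/2 + 1 = 7911.

7911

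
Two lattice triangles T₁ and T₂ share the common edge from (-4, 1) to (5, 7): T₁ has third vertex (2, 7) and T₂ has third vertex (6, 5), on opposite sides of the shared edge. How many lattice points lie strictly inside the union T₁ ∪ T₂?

The union is the simple quadrilateral with vertices (-4, 1), (2, 7), (5, 7), (6, 5) in order.
The shoelace formula gives twice the area as |((-4)·7 − 2·1) + (2·7 − 5·7) + (5·5 − 6·7) + (6·1 − (-4)·5)| = 42, so the area is 21.
The number of boundary lattice points is Σ gcd(|Δx|,|Δy|) = gcd(6,6) + gcd(3,0) + gcd(1,2) + gcd(10,4) = 6+3+1+2 = 12.
By Pick's theorem I = A − B/2 + 1 = 21 − 12/2 + 1 = 16.

16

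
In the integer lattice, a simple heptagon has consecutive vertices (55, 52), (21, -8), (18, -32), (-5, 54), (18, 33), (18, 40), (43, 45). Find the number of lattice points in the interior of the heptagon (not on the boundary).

1695

Using the shoelace formula, 2A = |(55·(-8) − 21·52) + (21·(-32) − 18·(-8)) + (18·54 − (-5)·(-32)) + ((-5)·33 − 18·54) + (18·40 − 18·33) + (18·45 − 43·40) + (43·52 − 55·45)| = 3408, so the area is 1704.
Along each edge there are gcd(|Δx|,|Δy|)+1 lattice points, so counting each shared vertex once the boundary has gcd(34,60) + gcd(3,24) + gcd(23,86) + gcd(23,21) + gcd(0,7) + gcd(25,5) + gcd(12,7) = 2+3+1+1+7+5+1 = 20.
By Pick's theorem A = I + B/2 − 1, so I = 1704 − 20/2 + 1 = 1695.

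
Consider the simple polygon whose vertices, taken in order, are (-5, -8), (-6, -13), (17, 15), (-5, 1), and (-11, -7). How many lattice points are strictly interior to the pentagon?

The shoelace formula gives twice the area as |[(-5)·(-13) − (-6)·(-8)] + [(-6)·15 − 17·(-13)] + [17·1 − (-5)·15] + [(-5)·(-7) − (-11)·1] + [(-11)·(-8) − (-5)·(-7)]| = 339, so the area is 339/2.
The number of boundary lattice points is Σ gcd(|Δx|,|Δy|) = gcd(1,5) + gcd(23,28) + gcd(22,14) + gcd(6,8) + gcd(6,1) = 1+1+2+2+1 = 7.
Pick's theorem gives I = A − B/2 + 1 = 339/2 − 7/2 + 1 = 167.

167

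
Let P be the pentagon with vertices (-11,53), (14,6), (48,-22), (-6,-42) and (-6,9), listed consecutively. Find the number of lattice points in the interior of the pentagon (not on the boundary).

2011

Using the shoelace formula, 2A = |[(-11)·6 − 14·53] + [14·(-22) − 48·6] + [48·(-42) − (-6)·(-22)] + [(-6)·9 − (-6)·(-42)] + [(-6)·53 − (-11)·9]| = 4077, so the area is 4077/2.
Summing gcd(|Δx|,|Δy|) over the edges gives the boundary count: gcd(25,47) + gcd(34,28) + gcd(54,20) + gcd(0,51) + gcd(5,44) = 1+2+2+51+1 = 57.
By Pick's theorem A = I + B/2 − 1, so I = 4077/2 − 57/2 + 1 = 2011.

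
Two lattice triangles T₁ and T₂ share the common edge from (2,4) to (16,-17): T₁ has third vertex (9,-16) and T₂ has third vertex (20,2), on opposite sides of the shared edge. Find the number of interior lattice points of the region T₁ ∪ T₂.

The union is the simple quadrilateral with vertices (2,4), (9,-16), (16,-17), (20,2) in order.
By the shoelace formula, twice the signed area is |(2·(-16) − 9·4) + (9·(-17) − 16·(-16)) + (16·2 − 20·(-17)) + (20·4 − 2·2)| = 483, so the area is 483/2.
The number of boundary lattice points is Σ gcd(|Δx|,|Δy|) = gcd(7,20) + gcd(7,1) + gcd(4,19) + gcd(18,2) = 1+1+1+2 = 5.
By Pick's theorem I = A − B/2 + 1 = 483/2 − 5/2 + 1 = 240.

240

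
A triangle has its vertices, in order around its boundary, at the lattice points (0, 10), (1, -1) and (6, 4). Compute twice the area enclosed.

60

The shoelace formula gives twice the area as |(0·(-1) − 1·10) + (1·4 − 6·(-1)) + (6·10 − 0·4)| = 60, so the area is 30.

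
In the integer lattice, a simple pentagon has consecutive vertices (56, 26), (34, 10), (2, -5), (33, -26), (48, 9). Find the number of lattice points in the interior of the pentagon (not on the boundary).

940

The shoelace formula gives twice the area as |[56·10 − 34·26] + [34·(-5) − 2·10] + [2·(-26) − 33·(-5)] + [33·9 − 48·(-26)] + [48·26 − 56·9]| = 1888, so the area is 944.
The number of boundary lattice points is Σ gcd(|Δx|,|Δy|) = gcd(22,16) + gcd(32,15) + gcd(31,21) + gcd(15,35) + gcd(8,17) = 2+1+1+5+1 = 10.
By Pick's theorem A = I + B/2 − 1, so I = 944 − 10/2 + 1 = 940.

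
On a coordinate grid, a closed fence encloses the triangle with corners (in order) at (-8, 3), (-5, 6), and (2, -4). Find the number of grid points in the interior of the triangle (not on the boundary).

24

Using the shoelace formula, 2A = |((-8)·6 − (-5)·3) + ((-5)·(-4) − 2·6) + (2·3 − (-8)·(-4))| = 51, so the area is 25.5.
Summing gcd(|Δx|,|Δy|) over the edges gives the boundary count: gcd(3,3) + gcd(7,10) + gcd(10,7) = 3+1+1 = 5.
Pick's theorem gives I = A − B/2 + 1 = 25.5 − 5/2 + 1 = 24.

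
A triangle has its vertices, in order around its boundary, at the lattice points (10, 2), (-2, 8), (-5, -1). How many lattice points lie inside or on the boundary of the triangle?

By the shoelace formula, twice the signed area is |(10·8 − (-2)·2) + ((-2)·(-1) − (-5)·8) + ((-5)·2 − 10·(-1))| = 126, so the area is 63.
Summing gcd(|Δx|,|Δy|) over the edges gives the boundary count: gcd(12,6) + gcd(3,9) + gcd(15,3) = 6+3+3 = 12.
Pick's theorem gives I = A − B/2 + 1 = 63 − 12/2 + 1 = 58, so the closed region contains I + B = 58 + 12 = 70 lattice points.

70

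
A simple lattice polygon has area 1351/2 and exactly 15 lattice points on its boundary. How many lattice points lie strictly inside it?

669

Pick's theorem A = I + B/2 − 1 rearranges to I = A − B/2 + 1 = 1351/2 − 15/2 + 1 = 669.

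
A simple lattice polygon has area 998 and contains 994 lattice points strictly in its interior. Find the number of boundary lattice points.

Pick's theorem gives A = I + B/2 − 1, so B = 2(A − I + 1) = 2(998 − 994 + 1) = 10.

10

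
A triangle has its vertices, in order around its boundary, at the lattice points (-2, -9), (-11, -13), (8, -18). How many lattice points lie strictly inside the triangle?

60

The shoelace formula gives twice the area as |[(-2)·(-13) − (-11)·(-9)] + [(-11)·(-18) − 8·(-13)] + [8·(-9) − (-2)·(-18)]| = 121, so the area is 121/2.
Along each edge there are gcd(|Δx|,|Δy|)+1 lattice points, so counting each shared vertex once the boundary has gcd(9,4) + gcd(19,5) + gcd(10,9) = 1+1+1 = 3.
By Pick's theorem A = I + B/2 − 1, so I = 121/2 − 3/2 + 1 = 60.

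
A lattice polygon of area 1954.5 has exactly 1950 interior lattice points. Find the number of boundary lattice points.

11

Pick's theorem gives A = I + B/2 − 1, so B = 2(A − I + 1) = 2(1954.5 − 1950 + 1) = 11.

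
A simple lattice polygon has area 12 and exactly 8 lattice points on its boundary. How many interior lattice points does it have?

Pick's theorem A = I + B/2 − 1 rearranges to I = A − B/2 + 1 = 12 − 8/2 + 1 = 9.

9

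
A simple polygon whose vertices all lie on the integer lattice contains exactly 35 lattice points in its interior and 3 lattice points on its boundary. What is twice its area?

71

Pick's theorem states A = I + B/2 − 1, so A = 35 + 3/2 − 1 = 71/2.
Hence 2A = 71.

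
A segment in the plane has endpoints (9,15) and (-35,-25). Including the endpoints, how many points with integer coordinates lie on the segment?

The number of lattice points on a segment between lattice points is gcd(|Δx|,|Δy|) + 1 = gcd(44,40) + 1 = 4 + 1 = 5.

5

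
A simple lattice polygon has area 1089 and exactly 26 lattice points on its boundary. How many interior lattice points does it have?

From Pick's theorem, I = A − B/2 + 1 = 1089 − 26/2 + 1 = 1077.

1077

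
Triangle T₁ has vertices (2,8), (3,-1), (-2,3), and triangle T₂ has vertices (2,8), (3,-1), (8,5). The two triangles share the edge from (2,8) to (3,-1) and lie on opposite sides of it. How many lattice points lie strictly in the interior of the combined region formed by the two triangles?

The union is the simple quadrilateral with vertices (2,8), (-2,3), (3,-1), (8,5) in order.
The shoelace formula gives twice the area as |[2·3 − (-2)·8] + [(-2)·(-1) − 3·3] + [3·5 − 8·(-1)] + [8·8 − 2·5]| = 92, so the area is 46.
Along each edge there are gcd(|Δx|,|Δy|)+1 lattice points, so counting each shared vertex once the boundary has gcd(4,5) + gcd(5,4) + gcd(5,6) + gcd(6,3) = 1+1+1+3 = 6.
By Pick's theorem I = A − B/2 + 1 = 46 − 6/2 + 1 = 44.

44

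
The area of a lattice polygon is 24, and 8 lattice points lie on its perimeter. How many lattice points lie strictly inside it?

21

From Pick's theorem, I = A − B/2 + 1 = 24 − 8/2 + 1 = 21.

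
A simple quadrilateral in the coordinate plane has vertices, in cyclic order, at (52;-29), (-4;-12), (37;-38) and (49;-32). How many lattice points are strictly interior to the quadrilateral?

384

Using the shoelace formula, 2A = |(52·(-12) − (-4)·(-29)) + ((-4)·(-38) − 37·(-12)) + (37·(-32) − 49·(-38)) + (49·(-29) − 52·(-32))| = 777, so the area is 777/2.
Summing gcd(|Δx|,|Δy|) over the edges gives the boundary count: gcd(56,17) + gcd(41,26) + gcd(12,6) + gcd(3,3) = 1+1+6+3 = 11.
By Pick's theorem A = I + B/2 − 1, so I = 777/2 − 11/2 + 1 = 384.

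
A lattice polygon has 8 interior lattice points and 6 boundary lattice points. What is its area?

Pick's theorem states A = I + B/2 − 1, so A = 8 + 6/2 − 1 = 10.

10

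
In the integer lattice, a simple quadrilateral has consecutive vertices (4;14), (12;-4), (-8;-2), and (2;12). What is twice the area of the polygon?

By the shoelace formula, twice the signed area is |(4·(-4) − 12·14) + (12·(-2) − (-8)·(-4)) + ((-8)·12 − 2·(-2)) + (2·14 − 4·12)| = 352, so the area is 176.

352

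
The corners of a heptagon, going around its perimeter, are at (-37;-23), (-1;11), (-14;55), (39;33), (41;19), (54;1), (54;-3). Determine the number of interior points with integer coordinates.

The shoelace formula gives twice the area as |[(-37)·11 − (-1)·(-23)] + [(-1)·55 − (-14)·11] + [(-14)·33 − 39·55] + [39·19 − 41·33] + [41·1 − 54·19] + [54·(-3) − 54·1] + [54·(-23) − (-37)·(-3)]| = 6104, so the area is 3052.
Summing gcd(|Δx|,|Δy|) over the edges gives the boundary count: gcd(36,34) + gcd(13,44) + gcd(53,22) + gcd(2,14) + gcd(13,18) + gcd(0,4) + gcd(91,20) = 2+1+1+2+1+4+1 = 12.
By Pick's theorem A = I + B/2 − 1, so I = 3052 − 12/2 + 1 = 3047.

3047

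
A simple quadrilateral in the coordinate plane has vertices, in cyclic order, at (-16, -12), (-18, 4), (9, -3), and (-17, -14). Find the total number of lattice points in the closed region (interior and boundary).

By the shoelace formula, twice the signed area is |[(-16)·4 − (-18)·(-12)] + [(-18)·(-3) − 9·4] + [9·(-14) − (-17)·(-3)] + [(-17)·(-12) − (-16)·(-14)]| = 459, so the area is 229.5.
The number of boundary lattice points is Σ gcd(|Δx|,|Δy|) = gcd(2,16) + gcd(27,7) + gcd(26,11) + gcd(1,2) = 2+1+1+1 = 5.
Pick's theorem gives I = A − B/2 + 1 = 229.5 − 5/2 + 1 = 228, so the closed region contains I + B = 228 + 5 = 233 lattice points.

233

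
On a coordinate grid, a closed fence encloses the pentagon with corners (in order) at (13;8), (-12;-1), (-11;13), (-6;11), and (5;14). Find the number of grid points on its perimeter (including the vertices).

6

Along each edge there are gcd(|Δx|,|Δy|)+1 lattice points, so counting each shared vertex once the boundary has gcd(25,9) + gcd(1,14) + gcd(5,2) + gcd(11,3) + gcd(8,6) = 1+1+1+1+2 = 6.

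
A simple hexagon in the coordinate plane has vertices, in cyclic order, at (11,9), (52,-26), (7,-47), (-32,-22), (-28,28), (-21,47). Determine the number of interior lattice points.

3806

The shoelace formula gives twice the area as |(11·(-26) − 52·9) + (52·(-47) − 7·(-26)) + (7·(-22) − (-32)·(-47)) + ((-32)·28 − (-28)·(-22)) + ((-28)·47 − (-21)·28) + ((-21)·9 − 11·47)| = 7620, so the area is 3810.
Summing gcd(|Δx|,|Δy|) over the edges gives the boundary count: gcd(41,35) + gcd(45,21) + gcd(39,25) + gcd(4,50) + gcd(7,19) + gcd(32,38) = 1+3+1+2+1+2 = 10.
Pick's theorem gives I = A − B/2 + 1 = 3810 − 10/2 + 1 = 3806.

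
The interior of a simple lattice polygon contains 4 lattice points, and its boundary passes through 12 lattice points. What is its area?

9

Pick's theorem states A = I + B/2 − 1, so A = 4 + 12/2 − 1 = 9.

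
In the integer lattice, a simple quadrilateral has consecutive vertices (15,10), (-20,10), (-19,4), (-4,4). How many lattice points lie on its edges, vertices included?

52

Summing gcd(|Δx|,|Δy|) over the edges gives the boundary count: gcd(35,0) + gcd(1,6) + gcd(15,0) + gcd(19,6) = 35+1+15+1 = 52.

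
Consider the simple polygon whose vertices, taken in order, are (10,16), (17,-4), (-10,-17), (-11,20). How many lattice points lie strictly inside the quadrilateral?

701

The shoelace formula gives twice the area as |(10·(-4) − 17·16) + (17·(-17) − (-10)·(-4)) + ((-10)·20 − (-11)·(-17)) + ((-11)·16 − 10·20)| = 1404, so the area is 702.
Summing gcd(|Δx|,|Δy|) over the edges gives the boundary count: gcd(7,20) + gcd(27,13) + gcd(1,37) + gcd(21,4) = 1+1+1+1 = 4.
By Pick's theorem A = I + B/2 − 1, so I = 702 − 4/2 + 1 = 701.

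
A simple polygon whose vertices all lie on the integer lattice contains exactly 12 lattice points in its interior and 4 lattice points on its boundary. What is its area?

13

Pick's theorem states A = I + B/2 − 1, so A = 12 + 4/2 − 1 = 13.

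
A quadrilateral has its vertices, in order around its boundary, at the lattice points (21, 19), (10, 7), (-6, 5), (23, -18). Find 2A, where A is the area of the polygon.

857

By the shoelace formula, twice the signed area is |(21·7 − 10·19) + (10·5 − (-6)·7) + ((-6)·(-18) − 23·5) + (23·19 − 21·(-18))| = 857, so the area is 857/2.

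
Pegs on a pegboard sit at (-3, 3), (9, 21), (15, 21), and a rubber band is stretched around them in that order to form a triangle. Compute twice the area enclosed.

The shoelace formula gives twice the area as |((-3)·21 − 9·3) + (9·21 − 15·21) + (15·3 − (-3)·21)| = 108, so the area is 54.

108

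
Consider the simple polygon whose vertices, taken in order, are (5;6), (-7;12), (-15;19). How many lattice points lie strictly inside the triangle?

By the shoelace formula, twice the signed area is |(5·12 − (-7)·6) + ((-7)·19 − (-15)·12) + ((-15)·6 − 5·19)| = 36, so the area is 18.
The number of boundary lattice points is Σ gcd(|Δx|,|Δy|) = gcd(12,6) + gcd(8,7) + gcd(20,13) = 6+1+1 = 8.
By Pick's theorem A = I + B/2 − 1, so I = 18 − 8/2 + 1 = 15.

15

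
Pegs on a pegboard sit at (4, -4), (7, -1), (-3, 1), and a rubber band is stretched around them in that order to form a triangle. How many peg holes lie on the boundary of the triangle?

6

Summing gcd(|Δx|,|Δy|) over the edges gives the boundary count: gcd(3,3) + gcd(10,2) + gcd(7,5) = 3+2+1 = 6.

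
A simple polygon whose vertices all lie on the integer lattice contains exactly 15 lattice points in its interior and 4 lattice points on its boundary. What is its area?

Pick's theorem states A = I + B/2 − 1, so A = 15 + 4/2 − 1 = 16.

16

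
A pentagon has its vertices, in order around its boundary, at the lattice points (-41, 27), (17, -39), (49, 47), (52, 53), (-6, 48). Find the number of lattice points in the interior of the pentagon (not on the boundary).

The shoelace formula gives twice the area as |[(-41)·(-39) − 17·27] + [17·47 − 49·(-39)] + [49·53 − 52·47] + [52·48 − (-6)·53] + [(-6)·27 − (-41)·48]| = 8623, so the area is 4311.5.
Summing gcd(|Δx|,|Δy|) over the edges gives the boundary count: gcd(58,66) + gcd(32,86) + gcd(3,6) + gcd(58,5) + gcd(35,21) = 2+2+3+1+7 = 15.
Pick's theorem gives I = A − B/2 + 1 = 4311.5 − 15/2 + 1 = 4305.

4305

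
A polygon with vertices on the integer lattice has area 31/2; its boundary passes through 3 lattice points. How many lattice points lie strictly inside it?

From Pick's theorem, I = A − B/2 + 1 = 31/2 − 3/2 + 1 = 15.

15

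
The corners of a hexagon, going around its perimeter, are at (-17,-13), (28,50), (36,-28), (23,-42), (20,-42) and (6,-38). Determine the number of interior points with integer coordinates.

2640

The shoelace formula gives twice the area as |[(-17)·50 − 28·(-13)] + [28·(-28) − 36·50] + [36·(-42) − 23·(-28)] + [23·(-42) − 20·(-42)] + [20·(-38) − 6·(-42)] + [6·(-13) − (-17)·(-38)]| = 5296, so the area is 2648.
The number of boundary lattice points is Σ gcd(|Δx|,|Δy|) = gcd(45,63) + gcd(8,78) + gcd(13,14) + gcd(3,0) + gcd(14,4) + gcd(23,25) = 9+2+1+3+2+1 = 18.
By Pick's theorem A = I + B/2 − 1, so I = 2648 − 18/2 + 1 = 2640.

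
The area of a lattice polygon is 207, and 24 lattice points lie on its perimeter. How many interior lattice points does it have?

196

Pick's theorem A = I + B/2 − 1 rearranges to I = A − B/2 + 1 = 207 − 24/2 + 1 = 196.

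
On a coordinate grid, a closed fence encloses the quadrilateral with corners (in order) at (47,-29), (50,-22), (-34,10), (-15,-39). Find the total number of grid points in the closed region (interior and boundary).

1961

Using the shoelace formula, 2A = |(47·(-22) − 50·(-29)) + (50·10 − (-34)·(-22)) + ((-34)·(-39) − (-15)·10) + ((-15)·(-29) − 47·(-39))| = 3912, so the area is 1956.
The number of boundary lattice points is Σ gcd(|Δx|,|Δy|) = gcd(3,7) + gcd(84,32) + gcd(19,49) + gcd(62,10) = 1+4+1+2 = 8.
Pick's theorem gives I = A − B/2 + 1 = 1956 − 8/2 + 1 = 1953, so the closed region contains I + B = 1953 + 8 = 1961 lattice points.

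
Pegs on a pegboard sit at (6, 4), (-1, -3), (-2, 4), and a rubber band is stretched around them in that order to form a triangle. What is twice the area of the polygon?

56

The shoelace formula gives twice the area as |(6·(-3) − (-1)·4) + ((-1)·4 − (-2)·(-3)) + ((-2)·4 − 6·4)| = 56, so the area is 28.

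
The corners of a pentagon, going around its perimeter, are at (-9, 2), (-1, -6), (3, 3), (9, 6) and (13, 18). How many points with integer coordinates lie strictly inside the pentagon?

Using the shoelace formula, 2A = |((-9)·(-6) − (-1)·2) + ((-1)·3 − 3·(-6)) + (3·6 − 9·3) + (9·18 − 13·6) + (13·2 − (-9)·18)| = 334, so the area is 167.
Along each edge there are gcd(|Δx|,|Δy|)+1 lattice points, so counting each shared vertex once the boundary has gcd(8,8) + gcd(4,9) + gcd(6,3) + gcd(4,12) + gcd(22,16) = 8+1+3+4+2 = 18.
Pick's theorem gives I = A − B/2 + 1 = 167 − 18/2 + 1 = 159.

159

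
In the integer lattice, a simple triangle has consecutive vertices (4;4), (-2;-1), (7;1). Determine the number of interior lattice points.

15

By the shoelace formula, twice the signed area is |[4·(-1) − (-2)·4] + [(-2)·1 − 7·(-1)] + [7·4 − 4·1]| = 33, so the area is 33/2.
The number of boundary lattice points is Σ gcd(|Δx|,|Δy|) = gcd(6,5) + gcd(9,2) + gcd(3,3) = 1+1+3 = 5.
By Pick's theorem A = I + B/2 − 1, so I = 33/2 − 5/2 + 1 = 15.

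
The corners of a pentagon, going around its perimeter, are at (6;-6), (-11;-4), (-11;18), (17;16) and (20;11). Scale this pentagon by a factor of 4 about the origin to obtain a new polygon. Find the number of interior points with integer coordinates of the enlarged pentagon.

The shoelace formula gives twice the area as |[6·(-4) − (-11)·(-6)] + [(-11)·18 − (-11)·(-4)] + [(-11)·16 − 17·18] + [17·11 − 20·16] + [20·(-6) − 6·11]| = 1133, so the area is 1133/2.
Along each edge there are gcd(|Δx|,|Δy|)+1 lattice points, so counting each shared vertex once the boundary has gcd(17,2) + gcd(0,22) + gcd(28,2) + gcd(3,5) + gcd(14,17) = 1+22+2+1+1 = 27.
Scaling by 4 multiplies the area by 4² = 16 (so the new area is 9064) and multiplies the boundary lattice-point count by 4, giving 108.
By Pick's theorem, the interior count of the dilated polygon is 9064 − 108/2 + 1 = 9011.

9011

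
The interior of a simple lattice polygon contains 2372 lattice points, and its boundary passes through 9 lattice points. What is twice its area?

Pick's theorem states A = I + B/2 − 1, so A = 2372 + 9/2 − 1 = 4751/2.
Hence 2A = 4751.

4751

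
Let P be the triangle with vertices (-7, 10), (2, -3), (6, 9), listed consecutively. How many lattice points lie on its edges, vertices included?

Along each edge there are gcd(|Δx|,|Δy|)+1 lattice points, so counting each shared vertex once the boundary has gcd(9,13) + gcd(4,12) + gcd(13,1) = 1+4+1 = 6.

6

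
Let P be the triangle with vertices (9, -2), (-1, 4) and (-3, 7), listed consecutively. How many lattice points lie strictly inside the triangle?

By the shoelace formula, twice the signed area is |[9·4 − (-1)·(-2)] + [(-1)·7 − (-3)·4] + [(-3)·(-2) − 9·7]| = 18, so the area is 9.
Summing gcd(|Δx|,|Δy|) over the edges gives the boundary count: gcd(10,6) + gcd(2,3) + gcd(12,9) = 2+1+3 = 6.
Pick's theorem gives I = A − B/2 + 1 = 9 − 6/2 + 1 = 7.

7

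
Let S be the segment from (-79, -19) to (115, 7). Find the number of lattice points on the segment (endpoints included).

The number of lattice points on a segment between lattice points is gcd(|Δx|,|Δy|) + 1 = gcd(194,26) + 1 = 2 + 1 = 3.

3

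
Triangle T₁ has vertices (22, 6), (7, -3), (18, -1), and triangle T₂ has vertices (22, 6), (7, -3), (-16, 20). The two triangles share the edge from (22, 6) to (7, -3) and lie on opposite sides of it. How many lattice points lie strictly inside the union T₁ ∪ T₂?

298

The union is the simple quadrilateral with vertices (22, 6), (18, -1), (7, -3), (-16, 20) in order.
Using the shoelace formula, 2A = |[22·(-1) − 18·6] + [18·(-3) − 7·(-1)] + [7·20 − (-16)·(-3)] + [(-16)·6 − 22·20]| = 621, so the area is 310.5.
Along each edge there are gcd(|Δx|,|Δy|)+1 lattice points, so counting each shared vertex once the boundary has gcd(4,7) + gcd(11,2) + gcd(23,23) + gcd(38,14) = 1+1+23+2 = 27.
By Pick's theorem I = A − B/2 + 1 = 310.5 − 27/2 + 1 = 298.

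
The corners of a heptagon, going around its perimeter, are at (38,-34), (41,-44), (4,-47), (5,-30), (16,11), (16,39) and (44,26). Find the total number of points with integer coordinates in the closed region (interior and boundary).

2378

By the shoelace formula, twice the signed area is |[38·(-44) − 41·(-34)] + [41·(-47) − 4·(-44)] + [4·(-30) − 5·(-47)] + [5·11 − 16·(-30)] + [16·39 − 16·11] + [16·26 − 44·39] + [44·(-34) − 38·26]| = 4715, so the area is 4715/2.
Summing gcd(|Δx|,|Δy|) over the edges gives the boundary count: gcd(3,10) + gcd(37,3) + gcd(1,17) + gcd(11,41) + gcd(0,28) + gcd(28,13) + gcd(6,60) = 1+1+1+1+28+1+6 = 39.
Pick's theorem gives I = A − B/2 + 1 = 4715/2 − 39/2 + 1 = 2339, so the closed region contains I + B = 2339 + 39 = 2378 lattice points.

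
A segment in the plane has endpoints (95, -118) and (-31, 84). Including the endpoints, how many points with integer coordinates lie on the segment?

The number of lattice points on a segment between lattice points is gcd(|Δx|,|Δy|) + 1 = gcd(126,202) + 1 = 2 + 1 = 3.

3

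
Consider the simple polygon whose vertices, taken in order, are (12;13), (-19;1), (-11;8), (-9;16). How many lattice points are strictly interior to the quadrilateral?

145

The shoelace formula gives twice the area as |[12·1 − (-19)·13] + [(-19)·8 − (-11)·1] + [(-11)·16 − (-9)·8] + [(-9)·13 − 12·16]| = 295, so the area is 295/2.
Summing gcd(|Δx|,|Δy|) over the edges gives the boundary count: gcd(31,12) + gcd(8,7) + gcd(2,8) + gcd(21,3) = 1+1+2+3 = 7.
By Pick's theorem A = I + B/2 − 1, so I = 295/2 − 7/2 + 1 = 145.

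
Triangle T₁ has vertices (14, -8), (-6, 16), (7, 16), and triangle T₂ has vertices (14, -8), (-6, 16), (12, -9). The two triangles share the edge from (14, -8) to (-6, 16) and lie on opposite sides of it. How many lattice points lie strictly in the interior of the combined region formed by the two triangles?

183

The union is the simple quadrilateral with vertices (14, -8), (7, 16), (-6, 16), (12, -9) in order.
The shoelace formula gives twice the area as |(14·16 − 7·(-8)) + (7·16 − (-6)·16) + ((-6)·(-9) − 12·16) + (12·(-8) − 14·(-9))| = 380, so the area is 190.
The number of boundary lattice points is Σ gcd(|Δx|,|Δy|) = gcd(7,24) + gcd(13,0) + gcd(18,25) + gcd(2,1) = 1+13+1+1 = 16.
By Pick's theorem I = A − B/2 + 1 = 190 − 16/2 + 1 = 183.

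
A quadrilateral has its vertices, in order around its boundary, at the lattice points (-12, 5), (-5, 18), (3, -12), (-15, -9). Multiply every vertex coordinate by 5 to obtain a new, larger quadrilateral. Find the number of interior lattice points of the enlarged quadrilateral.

By the shoelace formula, twice the signed area is |[(-12)·18 − (-5)·5] + [(-5)·(-12) − 3·18] + [3·(-9) − (-15)·(-12)] + [(-15)·5 − (-12)·(-9)]| = 575, so the area is 575/2.
Summing gcd(|Δx|,|Δy|) over the edges gives the boundary count: gcd(7,13) + gcd(8,30) + gcd(18,3) + gcd(3,14) = 1+2+3+1 = 7.
Scaling by 5 multiplies the area by 5² = 25 (so the new area is 14375/2) and multiplies the boundary lattice-point count by 5, giving 35.
By Pick's theorem, the interior count of the dilated polygon is 14375/2 − 35/2 + 1 = 7171.

7171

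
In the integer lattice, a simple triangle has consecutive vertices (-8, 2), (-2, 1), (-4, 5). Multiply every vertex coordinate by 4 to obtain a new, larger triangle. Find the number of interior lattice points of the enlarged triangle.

By the shoelace formula, twice the signed area is |((-8)·1 − (-2)·2) + ((-2)·5 − (-4)·1) + ((-4)·2 − (-8)·5)| = 22, so the area is 11.
The number of boundary lattice points is Σ gcd(|Δx|,|Δy|) = gcd(6,1) + gcd(2,4) + gcd(4,3) = 1+2+1 = 4.
Scaling by 4 multiplies the area by 4² = 16 (so the new area is 176) and multiplies the boundary lattice-point count by 4, giving 16.
By Pick's theorem, the interior count of the dilated polygon is 176 − 16/2 + 1 = 169.

169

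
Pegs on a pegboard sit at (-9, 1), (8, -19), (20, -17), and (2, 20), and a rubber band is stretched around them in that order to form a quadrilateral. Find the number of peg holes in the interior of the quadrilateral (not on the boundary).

510

By the shoelace formula, twice the signed area is |((-9)·(-19) − 8·1) + (8·(-17) − 20·(-19)) + (20·20 − 2·(-17)) + (2·1 − (-9)·20)| = 1023, so the area is 511.5.
Along each edge there are gcd(|Δx|,|Δy|)+1 lattice points, so counting each shared vertex once the boundary has gcd(17,20) + gcd(12,2) + gcd(18,37) + gcd(11,19) = 1+2+1+1 = 5.
Pick's theorem gives I = A − B/2 + 1 = 511.5 − 5/2 + 1 = 510.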